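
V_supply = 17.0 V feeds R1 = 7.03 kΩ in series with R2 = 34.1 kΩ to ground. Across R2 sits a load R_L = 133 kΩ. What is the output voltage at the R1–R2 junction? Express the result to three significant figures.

V_out ≈ 13.5 V

R2 ‖ R_L = (34.1 × 133)/(34.1 + 133) = 27.14 kΩ.
Now apply the divider: V_out = 17.0 × 0.7943 = 13.50 V.
(Unloaded it would be 14.1 V; the load pulls it down.)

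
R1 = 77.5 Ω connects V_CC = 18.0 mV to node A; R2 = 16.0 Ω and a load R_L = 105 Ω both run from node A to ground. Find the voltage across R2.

V_out ≈ 2.73 mV

The load sits in parallel with R2, giving an effective lower resistance R2' = R2·R_L/(R2+R_L) = 13.88 Ω.
Now apply the divider: V_out = 18.0 × 0.1519 = 2.735 mV.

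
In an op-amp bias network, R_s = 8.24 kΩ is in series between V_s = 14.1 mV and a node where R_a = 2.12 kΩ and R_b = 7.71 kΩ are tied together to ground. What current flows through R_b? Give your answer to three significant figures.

I ≈ 0.307 µA

Equivalent of the parallel group: R_p = 1.663 kΩ.
V_A = 14.1 × 1.663/9.903 = 2.368 mV.
I(R_b) = V_A / R_b = 2.368/7.71 = 0.3071 µA.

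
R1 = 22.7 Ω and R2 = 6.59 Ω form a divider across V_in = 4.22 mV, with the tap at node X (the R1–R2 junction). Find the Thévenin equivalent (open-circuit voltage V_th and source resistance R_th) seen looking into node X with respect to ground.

V_th ≈ 0.949 mV, R_th ≈ 5.11 Ω

Open-circuit (no load on X): V_th = V_in · R2/(R1 + R2) = 4.22 × 6.59/(22.70 + 6.59) = 0.9495 mV.
Looking into X with the source shorted: R_th = R1·R2/(R1+R2) = 22.70 × 6.59/29.29 = 5.107 Ω.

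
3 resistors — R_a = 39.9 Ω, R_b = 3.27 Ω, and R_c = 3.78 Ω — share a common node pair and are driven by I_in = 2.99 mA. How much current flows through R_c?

ΣG = 1/39.9 + 1/3.27 + 1/3.78 = 0.5954.
Current divider: I(R_c) = I_in · G_k/ΣG = 2.99 × (0.2646/0.5954) = 2.99 × 0.4443 = 1.328 mA.

I ≈ 1.33 mA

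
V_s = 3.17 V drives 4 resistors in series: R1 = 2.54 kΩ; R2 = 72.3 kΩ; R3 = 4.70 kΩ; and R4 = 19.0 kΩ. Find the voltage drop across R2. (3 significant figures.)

ΣR = 2.54 + 72.3 + 4.70 + 19.0 = 98.54 kΩ.
Voltage divider: V = V_s · (72.30 / 98.54) = 3.17 × 0.7337 = 2.326 V.

V ≈ 2.33 V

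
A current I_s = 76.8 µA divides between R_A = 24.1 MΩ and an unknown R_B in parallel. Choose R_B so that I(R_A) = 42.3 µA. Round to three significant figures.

R_B ≈ 29.5 MΩ

In a two-way split, I_A/I_s = R_B/(R_A + R_B).
With f = 0.5508, R_B = R_A · f/(1−f) = 24.1 × 1.226 = 29.55 MΩ.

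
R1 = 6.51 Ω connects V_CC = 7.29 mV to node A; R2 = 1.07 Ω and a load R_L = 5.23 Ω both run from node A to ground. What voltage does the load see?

The load sits in parallel with R2, giving an effective lower resistance R2' = R2·R_L/(R2+R_L) = 0.8883 Ω.
Then V_out = V_CC · R2'/(R1 + R2') = 7.29 × 0.8883/7.398 = 0.8753 mV.

V_out ≈ 0.875 mV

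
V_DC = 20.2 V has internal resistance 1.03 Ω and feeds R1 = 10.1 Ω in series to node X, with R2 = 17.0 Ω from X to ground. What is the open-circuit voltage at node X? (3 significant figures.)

V_th ≈ 12.2 V

R1' = 1.03 + 10.1 = 11.13 Ω (source resistance + R1).
Open-circuit (no load on X): V_th = V_DC · R2/(R1' + R2) = 20.2 × 17.0/(11.13 + 17.0) = 12.21 V.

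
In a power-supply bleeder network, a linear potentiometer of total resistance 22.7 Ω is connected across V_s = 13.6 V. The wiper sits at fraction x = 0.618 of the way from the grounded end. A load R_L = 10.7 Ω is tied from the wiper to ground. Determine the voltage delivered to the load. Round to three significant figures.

V_out ≈ 5.60 V

The pot divides into 8.671 Ω above the wiper and 14.03 Ω below.
R_L loads the lower segment: effective lower R = 6.070 Ω.
Then V_out = V_s · 6.070/(8.671 + 6.070) = 5.600 V.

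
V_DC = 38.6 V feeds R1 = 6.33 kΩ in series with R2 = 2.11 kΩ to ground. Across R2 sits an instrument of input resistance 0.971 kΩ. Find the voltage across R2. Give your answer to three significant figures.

R2 ‖ R_L = (2.11 × 0.971)/(2.11 + 0.971) = 0.6650 kΩ.
Now apply the divider: V_out = 38.6 × 0.09507 = 3.670 V.
(Unloaded it would be 9.65 V; the load pulls it down.)

V_out ≈ 3.67 V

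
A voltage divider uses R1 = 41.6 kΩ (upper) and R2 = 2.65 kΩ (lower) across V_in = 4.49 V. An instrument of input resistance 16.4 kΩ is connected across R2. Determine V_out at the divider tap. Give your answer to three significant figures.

V_out ≈ 0.233 V

The load sits in parallel with R2, giving an effective lower resistance R2' = R2·R_L/(R2+R_L) = 2.281 kΩ.
Voltage divider with the loaded lower leg: V_out = 4.49 × 2.281/(41.6 + 2.281) = 4.49 × 0.05199 = 0.2334 V.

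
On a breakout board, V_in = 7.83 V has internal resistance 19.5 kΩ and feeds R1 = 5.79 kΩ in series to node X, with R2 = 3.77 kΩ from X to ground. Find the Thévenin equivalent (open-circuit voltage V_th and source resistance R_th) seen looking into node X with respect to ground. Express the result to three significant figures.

R1' = 19.5 + 5.79 = 25.29 kΩ (source resistance + R1).
V_th is the unloaded tap voltage: V_in · R2/(R1'+R2) = 7.83 × 0.1297 = 1.016 V.
With V_in suppressed (replaced by a short), R_th = R1' ‖ R2 = (25.29 × 3.77)/(25.29 + 3.77) = 3.281 kΩ.

V_th ≈ 1.02 V, R_th ≈ 3.28 kΩ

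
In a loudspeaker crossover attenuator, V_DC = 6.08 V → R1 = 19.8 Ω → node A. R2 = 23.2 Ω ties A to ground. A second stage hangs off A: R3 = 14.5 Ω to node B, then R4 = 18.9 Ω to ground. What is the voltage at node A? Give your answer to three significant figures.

The second stage (R3 + R4 = 33.40 Ω) loads node A in parallel with R2.
R2 ‖ (R3+R4) = 13.69 Ω.
First divider: V_A = V_DC · 13.69/(19.8 + 13.69) = 2.485 V.

V_A ≈ 2.49 V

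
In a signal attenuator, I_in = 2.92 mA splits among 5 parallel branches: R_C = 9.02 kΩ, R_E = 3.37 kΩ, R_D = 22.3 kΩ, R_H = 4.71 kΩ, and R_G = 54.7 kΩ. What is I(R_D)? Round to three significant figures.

Conductances: ΣG = 1/9.02 + 1/3.37 + 1/22.3 + 1/4.71 + 1/54.7 = 0.6830 (1/kΩ).
R_D takes the fraction G_k/ΣG = 0.04484/0.6830 = 0.06565, so I = 2.92 × 0.06565 = 0.1917 mA.

I ≈ 0.192 mA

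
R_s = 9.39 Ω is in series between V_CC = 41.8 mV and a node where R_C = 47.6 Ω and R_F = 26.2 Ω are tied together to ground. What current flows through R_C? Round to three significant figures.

Equivalent of the parallel group: R_p = 16.90 Ω.
V_A = 41.8 × 16.90/26.29 = 26.87 mV.
Branch current I = V_A/R_C = 26.87/47.6 = 0.5645 mA.

I ≈ 0.564 mA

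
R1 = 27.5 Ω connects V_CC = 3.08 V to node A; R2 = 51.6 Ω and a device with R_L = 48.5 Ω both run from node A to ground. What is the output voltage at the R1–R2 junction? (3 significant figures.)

R2 ‖ R_L = (51.6 × 48.5)/(51.6 + 48.5) = 25.00 Ω.
Voltage divider with the loaded lower leg: V_out = 3.08 × 25.00/(27.5 + 25.00) = 3.08 × 0.4762 = 1.467 V.
(Unloaded it would be 2.01 V; the load pulls it down.)

V_out ≈ 1.47 V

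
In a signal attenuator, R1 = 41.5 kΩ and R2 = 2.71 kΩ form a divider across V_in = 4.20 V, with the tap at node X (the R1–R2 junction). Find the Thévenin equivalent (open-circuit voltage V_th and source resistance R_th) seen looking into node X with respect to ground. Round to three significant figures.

V_th is the unloaded tap voltage: V_in · R2/(R1+R2) = 4.20 × 0.06130 = 0.2575 V.
Looking into X with the source shorted: R_th = R1·R2/(R1+R2) = 41.50 × 2.71/44.21 = 2.544 kΩ.

V_th ≈ 0.257 V, R_th ≈ 2.54 kΩ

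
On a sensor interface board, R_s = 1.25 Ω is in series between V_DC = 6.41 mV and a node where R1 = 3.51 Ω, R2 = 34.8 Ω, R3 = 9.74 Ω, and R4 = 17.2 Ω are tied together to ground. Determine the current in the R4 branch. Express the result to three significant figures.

Combine the parallel branches: R_p = (1/3.51 + 1/34.8 + 1/9.74 + 1/17.2)⁻¹ = 2.108 Ω.
V_A = 6.41 × 2.108/3.358 = 4.024 mV.
I(R4) = V_A / R4 = 4.024/17.2 = 0.2339 mA.

I ≈ 0.234 mA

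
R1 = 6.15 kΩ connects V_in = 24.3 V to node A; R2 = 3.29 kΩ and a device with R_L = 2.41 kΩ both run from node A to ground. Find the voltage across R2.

R2 ‖ R_L = (3.29 × 2.41)/(3.29 + 2.41) = 1.391 kΩ.
Now apply the divider: V_out = 24.3 × 0.1845 = 4.482 V.
(Unloaded it would be 8.47 V; the load pulls it down.)

V_out ≈ 4.48 V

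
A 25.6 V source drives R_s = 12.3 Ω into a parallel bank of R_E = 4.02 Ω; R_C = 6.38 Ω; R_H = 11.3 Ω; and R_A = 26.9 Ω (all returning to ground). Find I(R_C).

I ≈ 0.533 A

Combine the parallel branches: R_p = (1/4.02 + 1/6.38 + 1/11.3 + 1/26.9)⁻¹ = 1.883 Ω.
V_A by voltage divider: V_A = 25.6 × 1.883/(12.3 + 1.883) = 3.398 V.
I(R_C) = V_A / R_C = 3.398/6.38 = 0.5326 A.
(Equivalently: I_total = 1.805 A, then current-divider fraction G_k/ΣG = 0.2951.)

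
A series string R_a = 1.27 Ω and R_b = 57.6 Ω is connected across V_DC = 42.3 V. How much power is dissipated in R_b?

P ≈ 29.7 W

Series current I = V_DC/ΣR = 42.3/58.87 = 0.7185 A.
P = I²R = 0.5163 × 57.6 = 29.74 W.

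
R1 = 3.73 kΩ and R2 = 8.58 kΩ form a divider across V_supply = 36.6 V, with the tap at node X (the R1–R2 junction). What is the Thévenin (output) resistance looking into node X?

Zeroing V_supply shorts the top of R1 to ground, so R_th = R1 ‖ R2 = 2.600 kΩ.

R_th ≈ 2.60 kΩ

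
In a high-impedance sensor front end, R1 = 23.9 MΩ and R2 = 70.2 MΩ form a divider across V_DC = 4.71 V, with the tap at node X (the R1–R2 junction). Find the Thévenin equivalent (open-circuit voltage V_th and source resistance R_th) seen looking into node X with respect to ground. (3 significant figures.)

V_th is the unloaded tap voltage: V_DC · R2/(R1+R2) = 4.71 × 0.7460 = 3.514 V.
Zeroing V_DC shorts the top of R1 to ground, so R_th = R1 ‖ R2 = 17.83 MΩ.

V_th ≈ 3.51 V, R_th ≈ 17.8 MΩ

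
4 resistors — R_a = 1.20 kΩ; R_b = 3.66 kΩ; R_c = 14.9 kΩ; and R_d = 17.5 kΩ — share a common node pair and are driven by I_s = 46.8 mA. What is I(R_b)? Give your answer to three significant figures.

I ≈ 10.4 mA

Total conductance ΣG = 1/1.20 + 1/3.66 + 1/14.9 + 1/17.5 = 1.231 (units of 1/kΩ).
R_b takes the fraction G_k/ΣG = 0.2732/1.231 = 0.2220, so I = 46.8 × 0.2220 = 10.39 mA.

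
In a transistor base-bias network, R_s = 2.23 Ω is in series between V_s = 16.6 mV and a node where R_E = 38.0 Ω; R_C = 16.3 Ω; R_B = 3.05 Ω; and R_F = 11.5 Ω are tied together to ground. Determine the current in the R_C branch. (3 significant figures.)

I ≈ 0.480 mA

Equivalent of the parallel group: R_p = 1.990 Ω.
V_A = 16.6 × 1.990/4.220 = 7.828 mV.
Branch current I = V_A/R_C = 7.828/16.3 = 0.4803 mA.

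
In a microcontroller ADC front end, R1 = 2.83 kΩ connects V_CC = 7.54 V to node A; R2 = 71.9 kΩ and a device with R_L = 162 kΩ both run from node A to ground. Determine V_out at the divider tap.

The load sits in parallel with R2, giving an effective lower resistance R2' = R2·R_L/(R2+R_L) = 49.80 kΩ.
Voltage divider with the loaded lower leg: V_out = 7.54 × 49.80/(2.83 + 49.80) = 7.54 × 0.9462 = 7.135 V.
(Unloaded it would be 7.25 V; the load pulls it down.)

V_out ≈ 7.13 V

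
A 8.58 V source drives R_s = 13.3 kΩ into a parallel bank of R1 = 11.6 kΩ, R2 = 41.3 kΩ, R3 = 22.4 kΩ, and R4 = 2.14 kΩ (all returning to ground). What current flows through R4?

I ≈ 0.432 mA

Equivalent of the parallel group: R_p = 1.607 kΩ.
V_A = 8.58 × 1.607/14.91 = 0.9248 V.
Branch current I = V_A/R4 = 0.9248/2.14 = 0.4322 mA.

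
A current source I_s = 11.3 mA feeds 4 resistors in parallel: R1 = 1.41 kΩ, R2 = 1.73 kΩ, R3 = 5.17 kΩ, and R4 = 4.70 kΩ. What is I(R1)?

ΣG = 1/1.41 + 1/1.73 + 1/5.17 + 1/4.70 = 1.693.
R1 takes the fraction G_k/ΣG = 0.7092/1.693 = 0.4188, so I = 11.3 × 0.4188 = 4.732 mA.

I ≈ 4.73 mA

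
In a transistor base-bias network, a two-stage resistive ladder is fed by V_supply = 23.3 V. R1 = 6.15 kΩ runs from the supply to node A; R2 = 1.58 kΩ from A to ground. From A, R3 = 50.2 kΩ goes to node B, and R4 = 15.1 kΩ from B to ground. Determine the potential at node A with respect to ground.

The second stage (R3 + R4 = 65.30 kΩ) loads node A in parallel with R2.
Effective lower resistance at A: R2 ‖ 65.30 = 1.543 kΩ.
So V_A = 23.3 × 0.2005 = 4.673 V.

V_A ≈ 4.67 V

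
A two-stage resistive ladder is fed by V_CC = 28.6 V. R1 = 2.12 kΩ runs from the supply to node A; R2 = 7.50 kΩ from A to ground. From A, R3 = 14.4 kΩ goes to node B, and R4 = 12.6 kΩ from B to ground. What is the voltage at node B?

V_B ≈ 9.81 V

Node A sees R2 in parallel with the series input of stage 2, R3 + R4 = 27.00 kΩ.
R2 ‖ (R3+R4) = 5.870 kΩ.
V_A = 28.6 × 5.870/(2.12 + 5.870) = 21.01 V.
V_B = V_A × 0.4667 = 9.805 V.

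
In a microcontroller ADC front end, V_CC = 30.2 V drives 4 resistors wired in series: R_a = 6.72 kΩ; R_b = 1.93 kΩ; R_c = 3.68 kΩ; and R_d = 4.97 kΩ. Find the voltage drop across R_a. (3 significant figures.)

ΣR = 6.72 + 1.93 + 3.68 + 4.97 = 17.30 kΩ.
V = V_CC · R/ΣR = 30.2 × 0.3884 = 11.73 V.

V ≈ 11.7 V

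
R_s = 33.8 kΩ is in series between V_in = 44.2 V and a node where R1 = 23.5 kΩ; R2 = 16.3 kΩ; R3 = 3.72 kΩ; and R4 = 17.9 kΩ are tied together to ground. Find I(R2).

I ≈ 0.175 mA

Parallel bank: R_p = 1/(1/23.5 + 1/16.3 + 1/3.72 + 1/17.9) = 2.333 kΩ.
V_A = 44.2 × 2.333/36.13 = 2.854 V.
I(R2) = V_A / R2 = 2.854/16.3 = 0.1751 mA.
(Check via current divider: I_total = 1.223 mA; share G_k/ΣG = 0.1431 → same result.)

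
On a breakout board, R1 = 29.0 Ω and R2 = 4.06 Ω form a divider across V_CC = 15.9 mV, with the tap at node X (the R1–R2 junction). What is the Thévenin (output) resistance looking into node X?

Looking into X with the source shorted: R_th = R1·R2/(R1+R2) = 29.00 × 4.06/33.06 = 3.561 Ω.

R_th ≈ 3.56 Ω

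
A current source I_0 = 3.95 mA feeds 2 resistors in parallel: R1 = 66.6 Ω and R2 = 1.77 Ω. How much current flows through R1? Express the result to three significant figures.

I ≈ 0.102 mA

For two parallel branches, I_k = I_0 · (other R)/(sum of R).
I(R1) = 3.95 × 1.77/(66.6 + 1.77) = 3.95 × 0.02589 = 0.1023 mA.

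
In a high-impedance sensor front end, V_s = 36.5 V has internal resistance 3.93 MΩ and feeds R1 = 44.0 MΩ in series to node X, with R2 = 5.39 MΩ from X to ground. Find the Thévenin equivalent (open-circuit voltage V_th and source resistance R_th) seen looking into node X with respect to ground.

R1' = 3.93 + 44.0 = 47.93 MΩ (source resistance + R1).
Open-circuit (no load on X): V_th = V_s · R2/(R1' + R2) = 36.5 × 5.39/(47.93 + 5.39) = 3.690 V.
Looking into X with the source shorted: R_th = R1'·R2/(R1'+R2) = 47.93 × 5.39/53.32 = 4.845 MΩ.

V_th ≈ 3.69 V, R_th ≈ 4.85 MΩ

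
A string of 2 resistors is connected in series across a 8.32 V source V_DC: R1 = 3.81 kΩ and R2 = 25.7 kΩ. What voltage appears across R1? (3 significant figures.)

V ≈ 1.07 V

Series total: ΣR = 3.81 + 25.7 = 29.51 kΩ.
By the voltage-divider rule, V = 8.32 × 3.810/29.51 = 1.074 V.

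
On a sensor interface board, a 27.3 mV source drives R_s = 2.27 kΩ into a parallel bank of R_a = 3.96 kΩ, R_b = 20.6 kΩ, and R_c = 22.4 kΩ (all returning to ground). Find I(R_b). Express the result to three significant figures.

I ≈ 0.743 µA

Equivalent of the parallel group: R_p = 2.893 kΩ.
V_A = 27.3 × 2.893/5.163 = 15.30 mV.
Branch current I = V_A/R_b = 15.30/20.6 = 0.7425 µA.
(Equivalently: I_total = 5.288 µA, then current-divider fraction G_k/ΣG = 0.1404.)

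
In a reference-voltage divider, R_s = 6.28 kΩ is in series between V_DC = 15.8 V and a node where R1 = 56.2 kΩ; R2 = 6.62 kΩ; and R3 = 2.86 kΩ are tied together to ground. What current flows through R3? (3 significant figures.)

I ≈ 1.30 mA

Combine the parallel branches: R_p = (1/56.2 + 1/6.62 + 1/2.86)⁻¹ = 1.929 kΩ.
V_A by voltage divider: V_A = 15.8 × 1.929/(6.28 + 1.929) = 3.712 V.
I(R3) = V_A / R3 = 3.712/2.86 = 1.298 mA.
(Equivalently: I_total = 1.925 mA, then current-divider fraction G_k/ΣG = 0.6743.)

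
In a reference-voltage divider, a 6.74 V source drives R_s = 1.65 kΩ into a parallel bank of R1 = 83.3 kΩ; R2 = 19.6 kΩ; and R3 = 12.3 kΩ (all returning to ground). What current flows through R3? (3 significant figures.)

Equivalent of the parallel group: R_p = 6.929 kΩ.
Node voltage V_A = V_CC · R_p/(R_s + R_p) = 6.74 × 0.8077 = 5.444 V.
I(R3) = V_A / R3 = 5.444/12.3 = 0.4426 mA.
(Check via current divider: I_total = 0.7857 mA; share G_k/ΣG = 0.5633 → same result.)

I ≈ 0.443 mA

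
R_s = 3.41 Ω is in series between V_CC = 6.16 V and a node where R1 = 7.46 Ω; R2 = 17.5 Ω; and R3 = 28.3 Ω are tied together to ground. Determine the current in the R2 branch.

I ≈ 0.199 A

Combine the parallel branches: R_p = (1/7.46 + 1/17.5 + 1/28.3)⁻¹ = 4.414 Ω.
Node voltage V_A = V_CC · R_p/(R_s + R_p) = 6.16 × 0.5642 = 3.475 V.
I(R2) = V_A / R2 = 3.475/17.5 = 0.1986 A.
(Check via current divider: I_total = 0.7873 A; share G_k/ΣG = 0.2523 → same result.)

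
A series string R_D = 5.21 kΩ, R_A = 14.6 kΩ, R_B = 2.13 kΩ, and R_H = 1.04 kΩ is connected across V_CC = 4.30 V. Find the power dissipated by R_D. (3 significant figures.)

Series current I = V_CC/ΣR = 4.30/22.98 = 0.1871 mA.
V(R_D) = I·R = 0.9749 V; P = V·I = 0.9749 × 0.1871 = 0.1824 mW.

P ≈ 0.182 mW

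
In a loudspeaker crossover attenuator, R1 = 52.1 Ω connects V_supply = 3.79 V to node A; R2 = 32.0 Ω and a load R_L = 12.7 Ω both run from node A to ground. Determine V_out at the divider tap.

First combine the lower leg with the load: R2 ‖ R_L = 9.092 Ω.
Then V_out = V_supply · R2'/(R1 + R2') = 3.79 × 9.092/61.19 = 0.5631 V.

V_out ≈ 0.563 V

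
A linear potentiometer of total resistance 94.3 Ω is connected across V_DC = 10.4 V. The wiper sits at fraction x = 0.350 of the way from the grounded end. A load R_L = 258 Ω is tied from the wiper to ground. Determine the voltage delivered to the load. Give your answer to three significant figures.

Split the track: R_lower = x·R_p = 33.00 Ω, R_upper = (1−x)·R_p = 61.30 Ω.
R_L loads the lower segment: effective lower R = 29.26 Ω.
V_out = 10.4 × 29.26/(61.30 + 29.26) = 3.361 V.
(Unloaded: V_out = x·V_DC = 3.64 V.)

V_out ≈ 3.36 V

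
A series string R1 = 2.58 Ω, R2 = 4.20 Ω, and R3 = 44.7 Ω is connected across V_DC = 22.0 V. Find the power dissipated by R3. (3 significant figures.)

P ≈ 8.16 W

The common current is I = 22.0/51.48 = 0.4274 A.
P(R3) = I²·R3 = (0.4274)² × 44.7 = 8.163 W.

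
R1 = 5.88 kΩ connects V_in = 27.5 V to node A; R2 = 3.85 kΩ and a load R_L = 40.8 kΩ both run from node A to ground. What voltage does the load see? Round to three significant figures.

First combine the lower leg with the load: R2 ‖ R_L = 3.518 kΩ.
Voltage divider with the loaded lower leg: V_out = 27.5 × 3.518/(5.88 + 3.518) = 27.5 × 0.3743 = 10.29 V.

V_out ≈ 10.3 V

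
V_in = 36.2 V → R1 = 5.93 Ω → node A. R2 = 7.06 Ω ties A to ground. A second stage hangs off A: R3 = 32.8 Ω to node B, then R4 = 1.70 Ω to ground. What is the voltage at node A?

V_A ≈ 18.0 V

Node A sees R2 in parallel with the series input of stage 2, R3 + R4 = 34.50 Ω.
Effective lower resistance at A: R2 ‖ 34.50 = 5.861 Ω.
V_A = 36.2 × 5.861/(5.93 + 5.861) = 17.99 V.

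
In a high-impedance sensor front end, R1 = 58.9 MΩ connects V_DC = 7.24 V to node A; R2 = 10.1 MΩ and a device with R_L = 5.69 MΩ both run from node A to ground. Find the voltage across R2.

V_out ≈ 0.421 V

The load sits in parallel with R2, giving an effective lower resistance R2' = R2·R_L/(R2+R_L) = 3.640 MΩ.
Then V_out = V_DC · R2'/(R1 + R2') = 7.24 × 3.640/62.54 = 0.4213 V.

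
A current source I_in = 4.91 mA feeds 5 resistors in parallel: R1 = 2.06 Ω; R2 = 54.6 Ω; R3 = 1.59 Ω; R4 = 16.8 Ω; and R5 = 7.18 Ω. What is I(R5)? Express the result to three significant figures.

Conductances: ΣG = 1/2.06 + 1/54.6 + 1/1.59 + 1/16.8 + 1/7.18 = 1.331 (1/Ω).
Current divider: I(R5) = I_in · G_k/ΣG = 4.91 × (0.1393/1.331) = 4.91 × 0.1046 = 0.5136 mA.

I ≈ 0.514 mA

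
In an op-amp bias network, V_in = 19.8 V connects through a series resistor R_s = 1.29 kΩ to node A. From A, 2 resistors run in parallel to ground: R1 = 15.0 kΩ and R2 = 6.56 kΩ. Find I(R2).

I ≈ 2.35 mA

Parallel bank: R_p = 1/(1/15.0 + 1/6.56) = 4.564 kΩ.
V_A by voltage divider: V_A = 19.8 × 4.564/(1.29 + 4.564) = 15.44 V.
I(R2) = V_A / R2 = 15.44/6.56 = 2.353 mA.
(Check via current divider: I_total = 3.382 mA; share G_k/ΣG = 0.6957 → same result.)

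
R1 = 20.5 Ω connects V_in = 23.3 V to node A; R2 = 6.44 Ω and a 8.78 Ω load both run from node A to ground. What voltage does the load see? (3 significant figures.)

V_out ≈ 3.57 V

First combine the lower leg with the load: R2 ‖ R_L = 3.715 Ω.
Then V_out = V_in · R2'/(R1 + R2') = 23.3 × 3.715/24.22 = 3.575 V.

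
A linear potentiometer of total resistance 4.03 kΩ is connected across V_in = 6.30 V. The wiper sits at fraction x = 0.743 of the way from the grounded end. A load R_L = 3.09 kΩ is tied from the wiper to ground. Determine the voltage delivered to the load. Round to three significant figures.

Lower segment x·R_p = 2.994 kΩ; upper segment (1−x)·R_p = 1.036 kΩ.
Lower segment in parallel with the load: 2.994 ‖ 3.09 = 1.521 kΩ.
V_out = 6.30 × 1.521/(1.036 + 1.521) = 3.748 V.
(Unloaded: V_out = x·V_in = 4.68 V.)

V_out ≈ 3.75 V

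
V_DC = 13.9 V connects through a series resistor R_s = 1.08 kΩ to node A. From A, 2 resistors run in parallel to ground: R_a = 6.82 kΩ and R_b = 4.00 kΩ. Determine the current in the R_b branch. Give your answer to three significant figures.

Parallel bank: R_p = 1/(1/6.82 + 1/4.00) = 2.521 kΩ.
Node voltage V_A = V_DC · R_p/(R_s + R_p) = 13.9 × 0.7001 = 9.731 V.
I(R_b) = V_A / R_b = 9.731/4.00 = 2.433 mA.
(Equivalently: I_total = 3.860 mA, then current-divider fraction G_k/ΣG = 0.6303.)

I ≈ 2.43 mA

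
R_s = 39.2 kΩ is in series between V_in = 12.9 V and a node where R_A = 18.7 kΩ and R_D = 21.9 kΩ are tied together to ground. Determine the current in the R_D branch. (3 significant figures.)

I ≈ 0.121 mA

Combine the parallel branches: R_p = (1/18.7 + 1/21.9)⁻¹ = 10.09 kΩ.
V_A by voltage divider: V_A = 12.9 × 10.09/(39.2 + 10.09) = 2.640 V.
Branch current I = V_A/R_D = 2.640/21.9 = 0.1206 mA.
(Check via current divider: I_total = 0.2617 mA; share G_k/ΣG = 0.4606 → same result.)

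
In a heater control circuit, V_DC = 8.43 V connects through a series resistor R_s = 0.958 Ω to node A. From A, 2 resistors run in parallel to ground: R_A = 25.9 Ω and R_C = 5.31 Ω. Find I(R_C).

I ≈ 1.30 A

Parallel bank: R_p = 1/(1/25.9 + 1/5.31) = 4.407 Ω.
V_A = 8.43 × 4.407/5.365 = 6.925 V.
Branch current I = V_A/R_C = 6.925/5.31 = 1.304 A.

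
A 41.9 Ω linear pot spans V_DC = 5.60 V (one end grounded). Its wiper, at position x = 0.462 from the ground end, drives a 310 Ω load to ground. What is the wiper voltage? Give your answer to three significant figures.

V_out ≈ 2.50 V

Split the track: R_lower = x·R_p = 19.36 Ω, R_upper = (1−x)·R_p = 22.54 Ω.
(x·R_p) ‖ R_L = 18.22 Ω.
Loaded-divider output: V_out = 5.60 × 0.4470 = 2.503 V.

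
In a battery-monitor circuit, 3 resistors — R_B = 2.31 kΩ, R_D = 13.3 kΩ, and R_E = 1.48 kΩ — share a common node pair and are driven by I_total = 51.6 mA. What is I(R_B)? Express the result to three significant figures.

Total conductance ΣG = 1/2.31 + 1/13.3 + 1/1.48 = 1.184 (units of 1/kΩ).
By the current-divider rule, I = I_total · G_k/ΣG = 51.6 × 0.3657 = 18.87 mA.

I ≈ 18.9 mA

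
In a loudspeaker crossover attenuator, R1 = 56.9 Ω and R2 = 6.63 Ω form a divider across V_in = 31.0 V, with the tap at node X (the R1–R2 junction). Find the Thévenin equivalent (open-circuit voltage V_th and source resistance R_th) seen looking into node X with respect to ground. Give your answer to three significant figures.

With X open, the divider is unloaded: V_th = 31.0 × 6.63/63.53 = 3.235 V.
Zeroing V_in shorts the top of R1 to ground, so R_th = R1 ‖ R2 = 5.938 Ω.

V_th ≈ 3.24 V, R_th ≈ 5.94 Ω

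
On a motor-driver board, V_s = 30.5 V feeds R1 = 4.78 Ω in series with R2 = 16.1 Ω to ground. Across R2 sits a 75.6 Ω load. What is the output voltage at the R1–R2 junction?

V_out ≈ 22.4 V

R2 ‖ R_L = (16.1 × 75.6)/(16.1 + 75.6) = 13.27 Ω.
Voltage divider with the loaded lower leg: V_out = 30.5 × 13.27/(4.78 + 13.27) = 30.5 × 0.7352 = 22.42 V.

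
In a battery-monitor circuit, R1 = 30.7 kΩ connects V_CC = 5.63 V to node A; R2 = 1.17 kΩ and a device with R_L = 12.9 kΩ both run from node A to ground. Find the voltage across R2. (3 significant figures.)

First combine the lower leg with the load: R2 ‖ R_L = 1.073 kΩ.
Now apply the divider: V_out = 5.63 × 0.03376 = 0.1901 V.

V_out ≈ 0.190 V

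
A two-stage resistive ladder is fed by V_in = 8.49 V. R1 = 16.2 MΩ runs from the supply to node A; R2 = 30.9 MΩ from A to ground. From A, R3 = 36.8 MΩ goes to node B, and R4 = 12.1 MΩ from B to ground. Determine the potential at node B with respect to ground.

Looking into the second stage from A: R3 + R4 = 48.90 MΩ appears in parallel with R2.
Effective lower resistance at A: R2 ‖ 48.90 = 18.93 MΩ.
V_A = 8.49 × 18.93/(16.2 + 18.93) = 4.575 V.
Stage 2 is unloaded, so V_B = V_A · R4/(R3+R4) = 4.575 × 12.1/48.90 = 1.132 V.

V_B ≈ 1.13 V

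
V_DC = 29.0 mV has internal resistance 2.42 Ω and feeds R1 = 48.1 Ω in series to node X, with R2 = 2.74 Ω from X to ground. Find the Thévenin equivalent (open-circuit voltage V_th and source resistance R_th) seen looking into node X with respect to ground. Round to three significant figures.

R1' = 2.42 + 48.1 = 50.52 Ω (source resistance + R1).
Open-circuit (no load on X): V_th = V_DC · R2/(R1' + R2) = 29.0 × 2.74/(50.52 + 2.74) = 1.492 mV.
Zeroing V_DC shorts the top of R1' to ground, so R_th = R1' ‖ R2 = 2.599 Ω.

V_th ≈ 1.49 mV, R_th ≈ 2.60 Ω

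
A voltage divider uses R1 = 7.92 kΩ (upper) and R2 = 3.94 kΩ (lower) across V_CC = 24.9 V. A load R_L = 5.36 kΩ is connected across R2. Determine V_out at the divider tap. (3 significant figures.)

The load sits in parallel with R2, giving an effective lower resistance R2' = R2·R_L/(R2+R_L) = 2.271 kΩ.
Then V_out = V_CC · R2'/(R1 + R2') = 24.9 × 2.271/10.19 = 5.548 V.

V_out ≈ 5.55 V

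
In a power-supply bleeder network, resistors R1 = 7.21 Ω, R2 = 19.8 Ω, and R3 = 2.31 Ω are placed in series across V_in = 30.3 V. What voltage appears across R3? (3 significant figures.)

V ≈ 2.39 V

Series total: ΣR = 7.21 + 19.8 + 2.31 = 29.32 Ω.
V = V_in · R/ΣR = 30.3 × 0.07879 = 2.387 V.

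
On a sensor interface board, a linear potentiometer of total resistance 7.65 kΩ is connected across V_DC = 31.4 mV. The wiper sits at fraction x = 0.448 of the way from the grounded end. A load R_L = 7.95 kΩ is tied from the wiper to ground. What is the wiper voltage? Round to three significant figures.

V_out ≈ 11.4 mV

Split the track: R_lower = x·R_p = 3.427 kΩ, R_upper = (1−x)·R_p = 4.223 kΩ.
(x·R_p) ‖ R_L = 2.395 kΩ.
Then V_out = V_DC · 2.395/(4.223 + 2.395) = 11.36 mV.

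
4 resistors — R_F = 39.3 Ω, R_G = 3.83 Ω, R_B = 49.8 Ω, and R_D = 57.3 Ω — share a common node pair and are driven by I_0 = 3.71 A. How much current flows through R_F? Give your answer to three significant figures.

I ≈ 0.291 A

Conductances: ΣG = 1/39.3 + 1/3.83 + 1/49.8 + 1/57.3 = 0.3241 (1/Ω).
R_F takes the fraction G_k/ΣG = 0.02545/0.3241 = 0.07852, so I = 3.71 × 0.07852 = 0.2913 A.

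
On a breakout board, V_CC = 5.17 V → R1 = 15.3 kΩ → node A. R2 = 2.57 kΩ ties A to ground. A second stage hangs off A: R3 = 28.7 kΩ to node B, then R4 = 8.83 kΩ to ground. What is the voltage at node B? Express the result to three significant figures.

V_B ≈ 0.165 V

Node A sees R2 in parallel with the series input of stage 2, R3 + R4 = 37.53 kΩ.
Effective lower resistance at A: R2 ‖ 37.53 = 2.405 kΩ.
First divider: V_A = V_CC · 2.405/(15.3 + 2.405) = 0.7024 V.
Stage 2 is unloaded, so V_B = V_A · R4/(R3+R4) = 0.7024 × 8.83/37.53 = 0.1652 V.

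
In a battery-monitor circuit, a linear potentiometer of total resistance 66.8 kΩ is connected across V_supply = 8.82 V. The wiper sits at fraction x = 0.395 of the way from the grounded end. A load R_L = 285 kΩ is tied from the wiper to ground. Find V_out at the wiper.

Split the track: R_lower = x·R_p = 26.39 kΩ, R_upper = (1−x)·R_p = 40.41 kΩ.
Lower segment in parallel with the load: 26.39 ‖ 285 = 24.15 kΩ.
V_out = 8.82 × 24.15/(40.41 + 24.15) = 3.299 V.
(Unloaded: V_out = x·V_supply = 3.48 V.)

V_out ≈ 3.30 V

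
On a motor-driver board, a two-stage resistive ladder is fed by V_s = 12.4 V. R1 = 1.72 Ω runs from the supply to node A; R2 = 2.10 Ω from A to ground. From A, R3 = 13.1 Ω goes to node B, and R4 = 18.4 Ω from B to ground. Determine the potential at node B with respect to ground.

Looking into the second stage from A: R3 + R4 = 31.50 Ω appears in parallel with R2.
Effective lower resistance at A: R2 ‖ 31.50 = 1.969 Ω.
So V_A = 12.4 × 0.5337 = 6.618 V.
V_B = V_A × 0.5841 = 3.866 V.

V_B ≈ 3.87 V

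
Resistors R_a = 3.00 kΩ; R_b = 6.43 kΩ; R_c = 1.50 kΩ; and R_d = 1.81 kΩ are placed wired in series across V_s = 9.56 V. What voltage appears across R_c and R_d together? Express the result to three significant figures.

ΣR = 3.00 + 6.43 + 1.50 + 1.81 = 12.74 kΩ.
R_{R_c..R_d} = 1.50 + 1.81 = 3.310 kΩ.
V = V_s · R/ΣR = 9.56 × 0.2598 = 2.484 V.

V ≈ 2.48 V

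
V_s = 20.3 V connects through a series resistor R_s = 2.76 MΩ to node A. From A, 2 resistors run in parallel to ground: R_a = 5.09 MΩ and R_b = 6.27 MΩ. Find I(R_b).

I ≈ 1.63 µA

Combine the parallel branches: R_p = (1/5.09 + 1/6.27)⁻¹ = 2.809 MΩ.
V_A = 20.3 × 2.809/5.569 = 10.24 V.
Branch current I = V_A/R_b = 10.24/6.27 = 1.633 µA.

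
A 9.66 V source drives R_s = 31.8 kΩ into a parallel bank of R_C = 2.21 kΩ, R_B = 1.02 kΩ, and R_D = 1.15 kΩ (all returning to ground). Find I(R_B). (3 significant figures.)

Parallel bank: R_p = 1/(1/2.21 + 1/1.02 + 1/1.15) = 0.4343 kΩ.
Node voltage V_A = V_in · R_p/(R_s + R_p) = 9.66 × 0.01347 = 0.1302 V.
I(R_B) = V_A / R_B = 0.1302/1.02 = 0.1276 mA.

I ≈ 0.128 mA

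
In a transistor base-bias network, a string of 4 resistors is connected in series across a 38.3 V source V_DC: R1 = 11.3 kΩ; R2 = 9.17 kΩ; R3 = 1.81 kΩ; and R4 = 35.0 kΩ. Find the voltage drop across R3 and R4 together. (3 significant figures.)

ΣR = 11.3 + 9.17 + 1.81 + 35.0 = 57.28 kΩ.
R_{R3..R4} = 1.81 + 35.0 = 36.81 kΩ.
V = V_DC · R/ΣR = 38.3 × 0.6426 = 24.61 V.

V ≈ 24.6 V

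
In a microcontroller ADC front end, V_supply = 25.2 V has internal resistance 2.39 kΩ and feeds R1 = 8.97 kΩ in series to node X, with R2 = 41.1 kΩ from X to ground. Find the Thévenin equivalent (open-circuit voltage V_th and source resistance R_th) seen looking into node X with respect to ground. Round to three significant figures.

R1' = 2.39 + 8.97 = 11.36 kΩ (source resistance + R1).
Open-circuit (no load on X): V_th = V_supply · R2/(R1' + R2) = 25.2 × 41.1/(11.36 + 41.1) = 19.74 V.
With V_supply suppressed (replaced by a short), R_th = R1' ‖ R2 = (11.36 × 41.1)/(11.36 + 41.1) = 8.900 kΩ.

V_th ≈ 19.7 V, R_th ≈ 8.90 kΩ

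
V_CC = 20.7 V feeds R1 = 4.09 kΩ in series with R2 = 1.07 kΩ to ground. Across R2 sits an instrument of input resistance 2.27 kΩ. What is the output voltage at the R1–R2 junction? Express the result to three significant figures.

V_out ≈ 3.12 V

R2 ‖ R_L = (1.07 × 2.27)/(1.07 + 2.27) = 0.7272 kΩ.
Then V_out = V_CC · R2'/(R1 + R2') = 20.7 × 0.7272/4.817 = 3.125 V.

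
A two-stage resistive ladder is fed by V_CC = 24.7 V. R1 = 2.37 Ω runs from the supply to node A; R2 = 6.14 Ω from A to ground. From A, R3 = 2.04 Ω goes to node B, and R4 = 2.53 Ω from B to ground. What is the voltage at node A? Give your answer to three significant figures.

The second stage (R3 + R4 = 4.570 Ω) loads node A in parallel with R2.
Effective lower resistance at A: R2 ‖ 4.570 = 2.620 Ω.
First divider: V_A = V_CC · 2.620/(2.37 + 2.620) = 12.97 V.

V_A ≈ 13.0 V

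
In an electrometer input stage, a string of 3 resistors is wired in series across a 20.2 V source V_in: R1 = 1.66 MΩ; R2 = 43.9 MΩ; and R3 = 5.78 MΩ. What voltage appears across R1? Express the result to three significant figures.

ΣR = 1.66 + 43.9 + 5.78 = 51.34 MΩ.
Voltage divider: V = V_in · (1.660 / 51.34) = 20.2 × 0.03233 = 0.6531 V.

V ≈ 0.653 V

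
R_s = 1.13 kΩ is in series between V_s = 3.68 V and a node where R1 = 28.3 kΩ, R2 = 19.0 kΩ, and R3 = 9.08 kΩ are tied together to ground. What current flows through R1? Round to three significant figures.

I ≈ 0.106 mA

Equivalent of the parallel group: R_p = 5.048 kΩ.
V_A = 3.68 × 5.048/6.178 = 3.007 V.
I(R1) = V_A / R1 = 3.007/28.3 = 0.1063 mA.
(Check via current divider: I_total = 0.5957 mA; share G_k/ΣG = 0.1784 → same result.)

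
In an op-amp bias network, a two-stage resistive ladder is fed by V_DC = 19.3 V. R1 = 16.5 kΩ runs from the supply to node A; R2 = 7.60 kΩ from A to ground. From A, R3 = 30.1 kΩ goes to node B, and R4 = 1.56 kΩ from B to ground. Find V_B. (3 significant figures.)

The second stage (R3 + R4 = 31.66 kΩ) loads node A in parallel with R2.
R2 ‖ (R3+R4) = 6.129 kΩ.
V_A = 19.3 × 6.129/(16.5 + 6.129) = 5.227 V.
Stage 2 is unloaded, so V_B = V_A · R4/(R3+R4) = 5.227 × 1.56/31.66 = 0.2576 V.

V_B ≈ 0.258 V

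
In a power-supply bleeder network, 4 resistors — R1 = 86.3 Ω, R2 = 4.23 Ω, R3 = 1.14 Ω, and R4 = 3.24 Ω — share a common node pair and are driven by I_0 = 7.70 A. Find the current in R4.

I ≈ 1.66 A

ΣG = 1/86.3 + 1/4.23 + 1/1.14 + 1/3.24 = 1.434.
Current divider: I(R4) = I_0 · G_k/ΣG = 7.70 × (0.3086/1.434) = 7.70 × 0.2153 = 1.657 A.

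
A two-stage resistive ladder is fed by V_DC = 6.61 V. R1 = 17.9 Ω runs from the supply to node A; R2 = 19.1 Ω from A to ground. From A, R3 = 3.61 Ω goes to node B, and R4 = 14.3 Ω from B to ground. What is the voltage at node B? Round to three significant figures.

V_B ≈ 1.80 V

The second stage (R3 + R4 = 17.91 Ω) loads node A in parallel with R2.
Effective lower resistance at A: R2 ‖ 17.91 = 9.243 Ω.
First divider: V_A = V_DC · 9.243/(17.9 + 9.243) = 2.251 V.
V_B = V_A × 0.7984 = 1.797 V.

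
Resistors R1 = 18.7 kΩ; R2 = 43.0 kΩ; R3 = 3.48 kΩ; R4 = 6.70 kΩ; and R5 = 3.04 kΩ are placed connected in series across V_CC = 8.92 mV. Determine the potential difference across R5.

ΣR = 18.7 + 43.0 + 3.48 + 6.70 + 3.04 = 74.92 kΩ.
Voltage divider: V = V_CC · (3.040 / 74.92) = 8.92 × 0.04058 = 0.3619 mV.

V ≈ 0.362 mV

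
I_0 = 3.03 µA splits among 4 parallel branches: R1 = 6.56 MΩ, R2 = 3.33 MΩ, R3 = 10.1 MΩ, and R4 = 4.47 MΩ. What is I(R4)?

I ≈ 0.874 µA

Conductances: ΣG = 1/6.56 + 1/3.33 + 1/10.1 + 1/4.47 = 0.7755 (1/MΩ).
R4 takes the fraction G_k/ΣG = 0.2237/0.7755 = 0.2885, so I = 3.03 × 0.2885 = 0.8741 µA.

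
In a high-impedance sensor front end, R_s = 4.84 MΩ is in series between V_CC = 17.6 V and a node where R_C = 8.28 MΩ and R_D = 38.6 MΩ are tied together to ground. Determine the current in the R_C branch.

I ≈ 1.24 µA

Combine the parallel branches: R_p = (1/8.28 + 1/38.6)⁻¹ = 6.818 MΩ.
V_A = 17.6 × 6.818/11.66 = 10.29 V.
I(R_C) = V_A / R_C = 10.29/8.28 = 1.243 µA.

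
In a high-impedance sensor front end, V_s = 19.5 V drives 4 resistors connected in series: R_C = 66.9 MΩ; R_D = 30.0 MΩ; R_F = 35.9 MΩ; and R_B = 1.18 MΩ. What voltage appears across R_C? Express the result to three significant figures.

V ≈ 9.74 V

Series total: ΣR = 66.9 + 30.0 + 35.9 + 1.18 = 134.0 MΩ.
V = V_s · R/ΣR = 19.5 × 0.4993 = 9.737 V.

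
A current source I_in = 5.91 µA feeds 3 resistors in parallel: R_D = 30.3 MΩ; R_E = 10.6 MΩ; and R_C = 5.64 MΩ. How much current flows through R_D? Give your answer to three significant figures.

I ≈ 0.640 µA

ΣG = 1/30.3 + 1/10.6 + 1/5.64 = 0.3046.
By the current-divider rule, I = I_in · G_k/ΣG = 5.91 × 0.1083 = 0.6402 µA.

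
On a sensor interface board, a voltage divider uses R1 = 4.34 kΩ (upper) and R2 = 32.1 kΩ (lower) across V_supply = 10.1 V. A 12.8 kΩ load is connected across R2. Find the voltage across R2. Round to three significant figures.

V_out ≈ 6.85 V

First combine the lower leg with the load: R2 ‖ R_L = 9.151 kΩ.
Now apply the divider: V_out = 10.1 × 0.6783 = 6.851 V.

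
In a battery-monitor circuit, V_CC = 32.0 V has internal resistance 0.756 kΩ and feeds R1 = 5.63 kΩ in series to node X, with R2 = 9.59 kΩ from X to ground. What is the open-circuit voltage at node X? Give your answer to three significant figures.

V_th ≈ 19.2 V

R1' = 0.756 + 5.63 = 6.386 kΩ (source resistance + R1).
With X open, the divider is unloaded: V_th = 32.0 × 9.59/15.98 = 19.21 V.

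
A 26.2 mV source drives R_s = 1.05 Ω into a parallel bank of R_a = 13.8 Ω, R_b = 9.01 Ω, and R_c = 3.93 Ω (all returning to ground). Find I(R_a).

I ≈ 1.30 mA

Equivalent of the parallel group: R_p = 2.284 Ω.
Node voltage V_A = V_in · R_p/(R_s + R_p) = 26.2 × 0.6850 = 17.95 mV.
I(R_a) = V_A / R_a = 17.95/13.8 = 1.301 mA.
(Check via current divider: I_total = 7.859 mA; share G_k/ΣG = 0.1655 → same result.)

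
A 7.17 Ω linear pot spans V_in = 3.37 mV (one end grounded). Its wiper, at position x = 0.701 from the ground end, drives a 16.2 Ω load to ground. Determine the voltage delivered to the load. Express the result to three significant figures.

The pot divides into 2.144 Ω above the wiper and 5.026 Ω below.
R_L loads the lower segment: effective lower R = 3.836 Ω.
V_out = 3.37 × 3.836/(2.144 + 3.836) = 2.162 mV.
(Unloaded: V_out = x·V_in = 2.36 mV.)

V_out ≈ 2.16 mV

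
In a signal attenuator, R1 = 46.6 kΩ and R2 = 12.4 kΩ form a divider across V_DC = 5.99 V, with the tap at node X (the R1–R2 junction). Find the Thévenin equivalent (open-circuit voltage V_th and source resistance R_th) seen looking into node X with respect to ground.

With X open, the divider is unloaded: V_th = 5.99 × 12.4/59.00 = 1.259 V.
With V_DC suppressed (replaced by a short), R_th = R1 ‖ R2 = (46.60 × 12.4)/(46.60 + 12.4) = 9.794 kΩ.

V_th ≈ 1.26 V, R_th ≈ 9.79 kΩ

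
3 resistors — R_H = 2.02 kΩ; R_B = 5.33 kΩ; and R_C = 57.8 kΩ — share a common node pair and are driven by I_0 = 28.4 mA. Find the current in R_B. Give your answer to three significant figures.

Conductances: ΣG = 1/2.02 + 1/5.33 + 1/57.8 = 0.7000 (1/kΩ).
R_B takes the fraction G_k/ΣG = 0.1876/0.7000 = 0.2680, so I = 28.4 × 0.2680 = 7.612 mA.

I ≈ 7.61 mA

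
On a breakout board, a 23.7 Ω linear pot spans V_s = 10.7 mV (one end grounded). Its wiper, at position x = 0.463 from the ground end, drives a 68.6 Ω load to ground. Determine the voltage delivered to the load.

The pot divides into 12.73 Ω above the wiper and 10.97 Ω below.
Lower segment in parallel with the load: 10.97 ‖ 68.6 = 9.460 Ω.
V_out = 10.7 × 9.460/(12.73 + 9.460) = 4.562 mV.

V_out ≈ 4.56 mV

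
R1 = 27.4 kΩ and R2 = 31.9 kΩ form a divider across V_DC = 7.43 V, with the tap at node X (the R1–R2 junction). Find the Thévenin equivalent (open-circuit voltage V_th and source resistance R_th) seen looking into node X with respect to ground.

V_th ≈ 4.00 V, R_th ≈ 14.7 kΩ

V_th is the unloaded tap voltage: V_DC · R2/(R1+R2) = 7.43 × 0.5379 = 3.997 V.
Looking into X with the source shorted: R_th = R1·R2/(R1+R2) = 27.40 × 31.9/59.30 = 14.74 kΩ.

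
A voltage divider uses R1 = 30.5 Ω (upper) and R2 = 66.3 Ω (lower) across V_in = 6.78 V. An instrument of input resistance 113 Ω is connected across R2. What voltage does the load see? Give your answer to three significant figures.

R2 ‖ R_L = (66.3 × 113)/(66.3 + 113) = 41.78 Ω.
Voltage divider with the loaded lower leg: V_out = 6.78 × 41.78/(30.5 + 41.78) = 6.78 × 0.5781 = 3.919 V.

V_out ≈ 3.92 V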